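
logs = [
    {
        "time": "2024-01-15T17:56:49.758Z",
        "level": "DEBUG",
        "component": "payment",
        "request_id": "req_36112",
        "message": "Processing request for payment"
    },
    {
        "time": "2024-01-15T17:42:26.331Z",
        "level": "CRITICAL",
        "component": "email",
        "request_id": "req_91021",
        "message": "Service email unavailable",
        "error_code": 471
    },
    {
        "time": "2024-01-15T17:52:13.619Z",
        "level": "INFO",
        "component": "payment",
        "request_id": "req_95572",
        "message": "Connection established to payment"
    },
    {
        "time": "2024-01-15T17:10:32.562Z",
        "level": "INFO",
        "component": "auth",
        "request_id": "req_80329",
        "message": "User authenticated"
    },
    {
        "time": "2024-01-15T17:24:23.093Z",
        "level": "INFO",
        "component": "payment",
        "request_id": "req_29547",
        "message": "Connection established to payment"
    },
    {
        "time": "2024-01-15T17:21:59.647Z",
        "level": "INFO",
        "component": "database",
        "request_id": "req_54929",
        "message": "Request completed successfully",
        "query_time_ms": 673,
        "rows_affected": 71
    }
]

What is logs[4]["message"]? "Connection established to payment"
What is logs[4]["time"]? "2024-01-15T17:24:23.093Z"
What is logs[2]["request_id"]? "req_95572"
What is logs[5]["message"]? "Request completed successfully"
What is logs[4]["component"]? "payment"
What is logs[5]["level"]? "INFO"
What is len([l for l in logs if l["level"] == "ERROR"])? 0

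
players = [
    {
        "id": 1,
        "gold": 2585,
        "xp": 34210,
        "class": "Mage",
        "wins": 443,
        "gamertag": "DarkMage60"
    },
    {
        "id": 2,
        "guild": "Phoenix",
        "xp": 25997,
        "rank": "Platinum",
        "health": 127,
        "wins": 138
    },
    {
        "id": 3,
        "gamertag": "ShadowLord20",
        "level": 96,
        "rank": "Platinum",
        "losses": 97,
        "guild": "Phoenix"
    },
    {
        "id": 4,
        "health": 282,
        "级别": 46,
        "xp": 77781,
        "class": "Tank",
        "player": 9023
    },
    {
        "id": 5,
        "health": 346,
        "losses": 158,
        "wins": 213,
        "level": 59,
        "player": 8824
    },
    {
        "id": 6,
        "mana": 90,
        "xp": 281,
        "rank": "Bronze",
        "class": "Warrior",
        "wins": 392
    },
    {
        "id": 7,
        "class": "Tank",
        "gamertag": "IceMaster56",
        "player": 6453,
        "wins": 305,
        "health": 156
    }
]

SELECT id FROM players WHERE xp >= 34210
[1, 4]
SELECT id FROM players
[1, 2, 3, 4, 5, 6, 7]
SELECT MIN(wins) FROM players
138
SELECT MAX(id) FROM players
7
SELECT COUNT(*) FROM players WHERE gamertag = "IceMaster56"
1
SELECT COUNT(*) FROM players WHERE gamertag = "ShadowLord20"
1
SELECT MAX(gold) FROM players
2585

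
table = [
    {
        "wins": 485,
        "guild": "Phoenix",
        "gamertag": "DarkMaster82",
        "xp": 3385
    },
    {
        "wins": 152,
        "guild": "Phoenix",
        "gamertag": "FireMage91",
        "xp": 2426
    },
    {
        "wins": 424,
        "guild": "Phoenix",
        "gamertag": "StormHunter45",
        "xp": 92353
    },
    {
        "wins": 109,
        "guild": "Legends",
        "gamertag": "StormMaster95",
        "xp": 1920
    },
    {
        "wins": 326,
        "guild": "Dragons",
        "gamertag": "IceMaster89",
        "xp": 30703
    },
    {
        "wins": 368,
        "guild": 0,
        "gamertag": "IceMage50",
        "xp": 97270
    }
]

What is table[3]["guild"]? "Legends"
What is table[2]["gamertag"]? "StormHunter45"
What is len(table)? 6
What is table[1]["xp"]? 2426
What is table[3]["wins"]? 109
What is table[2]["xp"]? 92353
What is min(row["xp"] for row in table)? 1920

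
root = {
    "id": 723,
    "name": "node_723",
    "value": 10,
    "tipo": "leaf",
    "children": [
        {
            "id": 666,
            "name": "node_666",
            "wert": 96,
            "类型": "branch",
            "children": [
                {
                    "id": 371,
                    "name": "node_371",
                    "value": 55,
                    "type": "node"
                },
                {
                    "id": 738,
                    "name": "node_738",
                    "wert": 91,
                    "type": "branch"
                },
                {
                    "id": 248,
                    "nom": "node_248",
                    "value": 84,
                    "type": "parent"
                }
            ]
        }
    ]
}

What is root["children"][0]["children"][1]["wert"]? 91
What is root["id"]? 723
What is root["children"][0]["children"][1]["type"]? "branch"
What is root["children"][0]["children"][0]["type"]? "node"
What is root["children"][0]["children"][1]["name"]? "node_738"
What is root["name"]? "node_723"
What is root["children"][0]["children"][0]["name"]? "node_371"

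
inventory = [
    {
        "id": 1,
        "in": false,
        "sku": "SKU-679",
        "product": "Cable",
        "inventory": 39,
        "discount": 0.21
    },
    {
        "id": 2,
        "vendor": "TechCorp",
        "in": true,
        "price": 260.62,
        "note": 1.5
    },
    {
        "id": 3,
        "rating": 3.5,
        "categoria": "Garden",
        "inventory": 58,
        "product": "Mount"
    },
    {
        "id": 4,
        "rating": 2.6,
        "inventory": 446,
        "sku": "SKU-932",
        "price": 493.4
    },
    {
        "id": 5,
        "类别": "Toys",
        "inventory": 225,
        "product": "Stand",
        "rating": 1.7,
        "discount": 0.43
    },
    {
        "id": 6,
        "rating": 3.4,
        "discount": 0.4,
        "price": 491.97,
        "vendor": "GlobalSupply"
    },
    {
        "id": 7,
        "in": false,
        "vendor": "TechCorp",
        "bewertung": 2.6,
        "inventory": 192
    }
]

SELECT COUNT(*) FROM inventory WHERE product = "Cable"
1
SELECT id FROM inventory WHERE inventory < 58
[1]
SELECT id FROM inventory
[1, 2, 3, 4, 5, 6, 7]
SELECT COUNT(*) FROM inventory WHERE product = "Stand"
1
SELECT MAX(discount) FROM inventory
0.43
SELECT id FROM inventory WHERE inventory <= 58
[1, 3]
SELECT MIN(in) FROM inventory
False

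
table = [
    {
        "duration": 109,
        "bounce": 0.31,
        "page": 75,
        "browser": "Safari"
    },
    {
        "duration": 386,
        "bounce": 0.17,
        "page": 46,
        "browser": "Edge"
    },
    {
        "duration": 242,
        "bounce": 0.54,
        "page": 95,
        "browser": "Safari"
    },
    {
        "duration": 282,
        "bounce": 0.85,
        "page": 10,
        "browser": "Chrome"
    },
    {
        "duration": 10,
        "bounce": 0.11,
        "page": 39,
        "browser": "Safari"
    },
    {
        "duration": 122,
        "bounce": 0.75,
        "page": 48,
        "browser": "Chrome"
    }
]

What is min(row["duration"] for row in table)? 10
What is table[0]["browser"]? "Safari"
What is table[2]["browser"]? "Safari"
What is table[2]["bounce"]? 0.54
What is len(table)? 6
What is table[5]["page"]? 48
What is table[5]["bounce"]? 0.75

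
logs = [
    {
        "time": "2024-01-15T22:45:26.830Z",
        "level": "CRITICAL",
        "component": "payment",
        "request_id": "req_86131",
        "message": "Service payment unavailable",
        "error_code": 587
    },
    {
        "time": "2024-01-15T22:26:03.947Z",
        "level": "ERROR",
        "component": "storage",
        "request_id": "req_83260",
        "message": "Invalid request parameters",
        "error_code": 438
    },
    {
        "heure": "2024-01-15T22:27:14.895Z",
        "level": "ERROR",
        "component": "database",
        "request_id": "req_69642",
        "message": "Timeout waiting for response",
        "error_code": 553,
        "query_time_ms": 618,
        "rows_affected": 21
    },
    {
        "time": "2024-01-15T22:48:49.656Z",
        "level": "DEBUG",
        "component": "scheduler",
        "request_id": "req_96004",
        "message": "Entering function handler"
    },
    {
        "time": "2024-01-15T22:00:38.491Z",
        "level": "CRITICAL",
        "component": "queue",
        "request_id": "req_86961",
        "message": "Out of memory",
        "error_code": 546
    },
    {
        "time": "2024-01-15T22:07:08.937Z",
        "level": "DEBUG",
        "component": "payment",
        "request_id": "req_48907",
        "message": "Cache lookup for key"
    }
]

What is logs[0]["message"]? "Service payment unavailable"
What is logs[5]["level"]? "DEBUG"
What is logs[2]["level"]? "ERROR"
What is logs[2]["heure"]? "2024-01-15T22:27:14.895Z"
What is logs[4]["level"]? "CRITICAL"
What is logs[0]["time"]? "2024-01-15T22:45:26.830Z"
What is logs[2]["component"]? "database"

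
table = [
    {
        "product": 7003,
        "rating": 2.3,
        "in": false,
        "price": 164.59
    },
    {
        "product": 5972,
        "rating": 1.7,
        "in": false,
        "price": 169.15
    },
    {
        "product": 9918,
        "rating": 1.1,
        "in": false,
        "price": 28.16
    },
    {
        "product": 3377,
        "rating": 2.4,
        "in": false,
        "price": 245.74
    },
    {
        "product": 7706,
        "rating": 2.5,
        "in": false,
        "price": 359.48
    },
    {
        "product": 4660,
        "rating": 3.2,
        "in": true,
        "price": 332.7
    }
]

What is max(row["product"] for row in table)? 9918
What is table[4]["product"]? 7706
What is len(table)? 6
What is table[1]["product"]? 5972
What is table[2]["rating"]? 1.1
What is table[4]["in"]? False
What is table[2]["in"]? False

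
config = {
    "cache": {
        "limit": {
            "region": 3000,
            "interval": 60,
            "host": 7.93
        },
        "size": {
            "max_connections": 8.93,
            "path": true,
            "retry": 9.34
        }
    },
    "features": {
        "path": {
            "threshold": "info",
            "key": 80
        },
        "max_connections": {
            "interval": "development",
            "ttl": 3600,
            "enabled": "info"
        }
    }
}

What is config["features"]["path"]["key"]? 80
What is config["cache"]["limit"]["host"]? 7.93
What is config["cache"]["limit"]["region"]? 3000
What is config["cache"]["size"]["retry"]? 9.34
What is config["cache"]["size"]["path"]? True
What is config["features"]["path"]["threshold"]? "info"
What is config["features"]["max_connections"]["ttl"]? 3600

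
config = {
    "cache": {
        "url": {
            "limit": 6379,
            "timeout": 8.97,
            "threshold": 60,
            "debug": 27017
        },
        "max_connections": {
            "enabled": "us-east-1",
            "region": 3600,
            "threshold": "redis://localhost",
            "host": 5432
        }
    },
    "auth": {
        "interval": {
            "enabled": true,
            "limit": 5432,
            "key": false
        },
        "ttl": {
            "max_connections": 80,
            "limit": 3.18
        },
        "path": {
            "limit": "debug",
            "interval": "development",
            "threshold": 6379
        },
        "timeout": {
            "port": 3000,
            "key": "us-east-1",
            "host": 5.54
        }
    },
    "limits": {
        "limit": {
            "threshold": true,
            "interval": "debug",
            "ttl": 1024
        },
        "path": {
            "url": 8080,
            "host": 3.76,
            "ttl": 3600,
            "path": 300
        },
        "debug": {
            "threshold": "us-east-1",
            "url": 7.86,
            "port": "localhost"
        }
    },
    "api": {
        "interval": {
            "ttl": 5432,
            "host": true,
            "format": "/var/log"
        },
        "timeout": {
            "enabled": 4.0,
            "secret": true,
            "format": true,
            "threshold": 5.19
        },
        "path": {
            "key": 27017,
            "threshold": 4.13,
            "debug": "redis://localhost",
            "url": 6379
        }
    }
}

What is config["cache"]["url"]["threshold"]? 60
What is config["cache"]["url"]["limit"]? 6379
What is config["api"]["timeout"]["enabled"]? 4.0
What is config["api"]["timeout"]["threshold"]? 5.19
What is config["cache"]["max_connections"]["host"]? 5432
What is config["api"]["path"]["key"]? 27017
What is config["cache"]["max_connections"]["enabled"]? "us-east-1"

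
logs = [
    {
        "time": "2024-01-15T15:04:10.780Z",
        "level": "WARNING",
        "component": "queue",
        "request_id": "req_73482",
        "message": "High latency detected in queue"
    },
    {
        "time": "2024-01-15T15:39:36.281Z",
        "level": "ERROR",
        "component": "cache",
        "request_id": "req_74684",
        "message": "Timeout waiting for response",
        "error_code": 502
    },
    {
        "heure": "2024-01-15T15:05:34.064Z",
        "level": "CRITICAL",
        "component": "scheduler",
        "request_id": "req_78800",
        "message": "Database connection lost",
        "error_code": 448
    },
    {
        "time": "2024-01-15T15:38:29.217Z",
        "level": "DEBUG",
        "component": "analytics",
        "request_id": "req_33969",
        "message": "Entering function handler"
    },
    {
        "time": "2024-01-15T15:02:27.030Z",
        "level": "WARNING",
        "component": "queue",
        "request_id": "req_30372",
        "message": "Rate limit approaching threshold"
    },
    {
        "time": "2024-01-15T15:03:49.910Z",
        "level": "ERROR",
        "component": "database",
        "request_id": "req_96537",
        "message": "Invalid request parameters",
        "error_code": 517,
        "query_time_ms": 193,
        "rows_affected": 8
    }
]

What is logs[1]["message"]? "Timeout waiting for response"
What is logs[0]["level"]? "WARNING"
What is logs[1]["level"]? "ERROR"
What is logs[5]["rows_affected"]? 8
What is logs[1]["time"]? "2024-01-15T15:39:36.281Z"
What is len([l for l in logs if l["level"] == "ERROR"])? 2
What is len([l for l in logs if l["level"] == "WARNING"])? 2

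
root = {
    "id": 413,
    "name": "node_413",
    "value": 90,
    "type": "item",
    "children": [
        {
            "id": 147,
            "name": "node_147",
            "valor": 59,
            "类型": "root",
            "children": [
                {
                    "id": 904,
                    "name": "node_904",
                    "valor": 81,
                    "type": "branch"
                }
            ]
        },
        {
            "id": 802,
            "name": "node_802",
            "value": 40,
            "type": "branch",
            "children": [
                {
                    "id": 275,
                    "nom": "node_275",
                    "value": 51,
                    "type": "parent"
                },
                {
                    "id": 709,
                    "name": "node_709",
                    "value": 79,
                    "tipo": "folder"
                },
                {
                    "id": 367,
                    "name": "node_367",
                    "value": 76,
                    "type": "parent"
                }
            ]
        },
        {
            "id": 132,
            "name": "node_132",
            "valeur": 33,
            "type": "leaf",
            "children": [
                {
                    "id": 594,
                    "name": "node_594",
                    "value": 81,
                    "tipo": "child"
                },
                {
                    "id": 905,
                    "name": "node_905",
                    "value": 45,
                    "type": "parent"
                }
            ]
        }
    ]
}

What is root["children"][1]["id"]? 802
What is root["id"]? 413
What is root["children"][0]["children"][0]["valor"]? 81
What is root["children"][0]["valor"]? 59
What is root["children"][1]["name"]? "node_802"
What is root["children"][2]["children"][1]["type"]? "parent"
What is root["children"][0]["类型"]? "root"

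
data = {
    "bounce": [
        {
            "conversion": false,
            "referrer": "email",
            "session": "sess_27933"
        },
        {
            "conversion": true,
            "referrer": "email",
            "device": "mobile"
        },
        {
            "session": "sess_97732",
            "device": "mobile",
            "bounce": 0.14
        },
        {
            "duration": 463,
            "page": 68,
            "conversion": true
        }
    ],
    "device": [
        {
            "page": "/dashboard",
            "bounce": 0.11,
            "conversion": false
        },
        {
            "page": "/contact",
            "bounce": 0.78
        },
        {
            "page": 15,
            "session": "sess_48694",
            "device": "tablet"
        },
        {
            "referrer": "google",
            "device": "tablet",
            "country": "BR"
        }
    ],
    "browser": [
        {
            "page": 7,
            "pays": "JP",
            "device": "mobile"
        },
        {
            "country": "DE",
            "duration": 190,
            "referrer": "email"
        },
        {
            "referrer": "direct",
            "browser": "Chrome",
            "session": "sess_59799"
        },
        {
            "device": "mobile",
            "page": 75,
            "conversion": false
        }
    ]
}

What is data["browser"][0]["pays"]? "JP"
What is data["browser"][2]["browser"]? "Chrome"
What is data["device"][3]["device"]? "tablet"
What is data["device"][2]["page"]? 15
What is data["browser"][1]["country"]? "DE"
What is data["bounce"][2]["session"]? "sess_97732"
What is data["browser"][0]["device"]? "mobile"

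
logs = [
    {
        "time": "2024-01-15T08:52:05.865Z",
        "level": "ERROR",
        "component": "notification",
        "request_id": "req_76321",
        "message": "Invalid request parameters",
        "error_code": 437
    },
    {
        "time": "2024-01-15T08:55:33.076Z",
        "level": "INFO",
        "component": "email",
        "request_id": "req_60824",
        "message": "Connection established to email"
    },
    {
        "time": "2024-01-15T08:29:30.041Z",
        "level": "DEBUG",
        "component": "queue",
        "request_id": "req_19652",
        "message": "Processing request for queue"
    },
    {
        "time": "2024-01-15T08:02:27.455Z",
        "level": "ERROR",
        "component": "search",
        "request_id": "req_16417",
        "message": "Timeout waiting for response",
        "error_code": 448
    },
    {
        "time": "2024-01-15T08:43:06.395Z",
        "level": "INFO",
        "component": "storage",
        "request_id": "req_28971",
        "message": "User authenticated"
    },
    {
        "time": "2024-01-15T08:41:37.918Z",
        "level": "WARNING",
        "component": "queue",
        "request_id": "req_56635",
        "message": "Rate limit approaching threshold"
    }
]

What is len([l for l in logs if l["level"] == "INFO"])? 2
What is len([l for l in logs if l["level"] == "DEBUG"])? 1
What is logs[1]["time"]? "2024-01-15T08:55:33.076Z"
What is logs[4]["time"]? "2024-01-15T08:43:06.395Z"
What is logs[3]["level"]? "ERROR"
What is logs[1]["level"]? "INFO"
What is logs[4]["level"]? "INFO"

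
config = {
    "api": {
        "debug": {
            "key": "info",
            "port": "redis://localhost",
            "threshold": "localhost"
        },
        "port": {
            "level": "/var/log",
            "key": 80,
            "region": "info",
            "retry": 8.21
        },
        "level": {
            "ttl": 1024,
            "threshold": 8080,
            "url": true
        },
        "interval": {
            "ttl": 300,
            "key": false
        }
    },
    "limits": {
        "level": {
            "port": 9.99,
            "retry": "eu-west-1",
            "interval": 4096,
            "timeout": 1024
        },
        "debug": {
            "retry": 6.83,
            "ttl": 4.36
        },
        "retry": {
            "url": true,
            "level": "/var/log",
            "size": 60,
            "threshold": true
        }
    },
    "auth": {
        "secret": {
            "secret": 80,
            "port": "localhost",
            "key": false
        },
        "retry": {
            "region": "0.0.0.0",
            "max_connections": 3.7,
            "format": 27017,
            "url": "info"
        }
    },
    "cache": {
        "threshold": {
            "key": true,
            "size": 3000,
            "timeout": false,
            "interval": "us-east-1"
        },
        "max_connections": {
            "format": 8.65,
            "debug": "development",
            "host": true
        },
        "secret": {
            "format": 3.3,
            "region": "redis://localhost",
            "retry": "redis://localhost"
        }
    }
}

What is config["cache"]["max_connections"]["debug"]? "development"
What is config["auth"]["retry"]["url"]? "info"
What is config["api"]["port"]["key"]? 80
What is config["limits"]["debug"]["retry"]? 6.83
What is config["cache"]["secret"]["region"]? "redis://localhost"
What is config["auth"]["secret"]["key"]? False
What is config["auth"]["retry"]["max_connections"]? 3.7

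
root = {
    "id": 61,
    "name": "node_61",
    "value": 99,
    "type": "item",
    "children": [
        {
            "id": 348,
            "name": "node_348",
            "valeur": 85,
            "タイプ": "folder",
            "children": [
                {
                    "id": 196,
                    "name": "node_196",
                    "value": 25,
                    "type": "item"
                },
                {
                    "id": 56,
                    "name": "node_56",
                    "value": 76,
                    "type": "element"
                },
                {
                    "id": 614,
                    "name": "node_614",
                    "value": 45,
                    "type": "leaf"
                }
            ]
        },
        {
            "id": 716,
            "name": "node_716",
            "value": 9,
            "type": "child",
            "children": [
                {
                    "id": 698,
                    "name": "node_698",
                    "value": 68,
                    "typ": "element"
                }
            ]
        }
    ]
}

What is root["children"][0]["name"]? "node_348"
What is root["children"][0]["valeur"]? 85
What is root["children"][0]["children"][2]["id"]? 614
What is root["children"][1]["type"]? "child"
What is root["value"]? 99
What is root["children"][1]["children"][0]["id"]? 698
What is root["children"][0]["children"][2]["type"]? "leaf"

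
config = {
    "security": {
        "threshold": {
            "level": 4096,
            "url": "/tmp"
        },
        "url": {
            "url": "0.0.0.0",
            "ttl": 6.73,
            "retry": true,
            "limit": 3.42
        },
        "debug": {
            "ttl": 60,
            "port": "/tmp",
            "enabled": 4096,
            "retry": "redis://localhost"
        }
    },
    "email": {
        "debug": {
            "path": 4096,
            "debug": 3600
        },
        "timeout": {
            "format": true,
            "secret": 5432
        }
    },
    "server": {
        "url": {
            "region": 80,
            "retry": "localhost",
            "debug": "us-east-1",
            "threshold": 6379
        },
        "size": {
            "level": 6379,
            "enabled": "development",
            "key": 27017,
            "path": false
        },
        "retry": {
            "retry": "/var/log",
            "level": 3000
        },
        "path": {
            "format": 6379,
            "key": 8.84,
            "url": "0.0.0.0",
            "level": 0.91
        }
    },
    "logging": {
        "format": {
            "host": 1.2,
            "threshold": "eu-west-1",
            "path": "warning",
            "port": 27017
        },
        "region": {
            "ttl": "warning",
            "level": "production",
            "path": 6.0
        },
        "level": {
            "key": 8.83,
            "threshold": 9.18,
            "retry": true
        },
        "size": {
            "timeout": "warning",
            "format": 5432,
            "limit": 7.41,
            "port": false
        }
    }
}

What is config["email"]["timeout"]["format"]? True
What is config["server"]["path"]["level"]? 0.91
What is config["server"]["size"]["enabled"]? "development"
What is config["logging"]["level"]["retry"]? True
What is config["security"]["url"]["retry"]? True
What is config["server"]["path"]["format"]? 6379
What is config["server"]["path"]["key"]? 8.84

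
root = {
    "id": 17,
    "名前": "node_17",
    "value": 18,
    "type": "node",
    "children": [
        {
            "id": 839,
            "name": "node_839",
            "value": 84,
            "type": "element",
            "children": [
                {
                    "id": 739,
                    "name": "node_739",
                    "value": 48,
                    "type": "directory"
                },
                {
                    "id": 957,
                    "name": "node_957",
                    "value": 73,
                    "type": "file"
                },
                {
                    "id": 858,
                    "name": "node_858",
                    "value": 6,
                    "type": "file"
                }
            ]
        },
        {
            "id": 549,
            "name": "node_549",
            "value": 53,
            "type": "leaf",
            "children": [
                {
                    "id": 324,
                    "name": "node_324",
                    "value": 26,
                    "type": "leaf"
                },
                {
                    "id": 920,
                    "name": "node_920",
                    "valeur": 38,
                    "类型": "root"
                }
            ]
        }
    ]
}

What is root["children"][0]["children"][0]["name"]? "node_739"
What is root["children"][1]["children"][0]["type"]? "leaf"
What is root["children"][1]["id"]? 549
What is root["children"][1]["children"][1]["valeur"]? 38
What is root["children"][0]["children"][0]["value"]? 48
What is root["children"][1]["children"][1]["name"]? "node_920"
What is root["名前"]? "node_17"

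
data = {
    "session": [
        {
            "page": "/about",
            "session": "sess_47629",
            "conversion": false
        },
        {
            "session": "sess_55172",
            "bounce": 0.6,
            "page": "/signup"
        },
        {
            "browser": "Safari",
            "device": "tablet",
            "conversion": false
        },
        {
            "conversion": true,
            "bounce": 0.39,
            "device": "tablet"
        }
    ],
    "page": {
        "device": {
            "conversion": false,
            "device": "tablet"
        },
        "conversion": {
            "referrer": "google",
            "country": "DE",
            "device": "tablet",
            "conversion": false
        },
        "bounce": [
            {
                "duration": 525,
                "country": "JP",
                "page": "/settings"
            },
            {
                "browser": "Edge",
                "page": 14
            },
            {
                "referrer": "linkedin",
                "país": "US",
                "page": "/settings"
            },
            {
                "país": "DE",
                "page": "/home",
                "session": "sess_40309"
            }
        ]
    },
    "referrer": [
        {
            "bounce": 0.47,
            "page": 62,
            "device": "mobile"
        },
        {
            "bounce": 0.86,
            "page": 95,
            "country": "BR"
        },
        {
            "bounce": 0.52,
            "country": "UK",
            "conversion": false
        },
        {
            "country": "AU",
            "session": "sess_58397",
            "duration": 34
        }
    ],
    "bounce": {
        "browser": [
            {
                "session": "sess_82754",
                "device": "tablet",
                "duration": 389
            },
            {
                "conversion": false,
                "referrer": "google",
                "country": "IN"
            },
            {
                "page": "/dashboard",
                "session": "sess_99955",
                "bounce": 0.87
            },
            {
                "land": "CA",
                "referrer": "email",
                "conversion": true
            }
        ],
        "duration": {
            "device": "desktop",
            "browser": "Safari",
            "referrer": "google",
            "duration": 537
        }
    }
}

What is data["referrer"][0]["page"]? 62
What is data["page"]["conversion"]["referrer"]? "google"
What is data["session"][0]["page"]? "/about"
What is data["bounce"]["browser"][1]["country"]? "IN"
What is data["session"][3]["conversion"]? True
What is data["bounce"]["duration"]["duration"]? 537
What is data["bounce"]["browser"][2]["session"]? "sess_99955"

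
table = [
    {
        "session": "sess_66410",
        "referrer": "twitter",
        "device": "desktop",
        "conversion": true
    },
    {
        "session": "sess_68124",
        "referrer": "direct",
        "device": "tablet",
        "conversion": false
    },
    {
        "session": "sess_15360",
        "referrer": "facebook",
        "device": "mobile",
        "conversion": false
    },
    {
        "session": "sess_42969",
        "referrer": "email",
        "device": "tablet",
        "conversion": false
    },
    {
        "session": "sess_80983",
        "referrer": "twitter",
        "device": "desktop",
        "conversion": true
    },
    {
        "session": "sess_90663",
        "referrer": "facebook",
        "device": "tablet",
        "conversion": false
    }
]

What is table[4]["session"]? "sess_80983"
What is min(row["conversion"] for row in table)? False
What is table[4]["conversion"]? True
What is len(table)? 6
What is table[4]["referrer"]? "twitter"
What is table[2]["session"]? "sess_15360"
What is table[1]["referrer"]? "direct"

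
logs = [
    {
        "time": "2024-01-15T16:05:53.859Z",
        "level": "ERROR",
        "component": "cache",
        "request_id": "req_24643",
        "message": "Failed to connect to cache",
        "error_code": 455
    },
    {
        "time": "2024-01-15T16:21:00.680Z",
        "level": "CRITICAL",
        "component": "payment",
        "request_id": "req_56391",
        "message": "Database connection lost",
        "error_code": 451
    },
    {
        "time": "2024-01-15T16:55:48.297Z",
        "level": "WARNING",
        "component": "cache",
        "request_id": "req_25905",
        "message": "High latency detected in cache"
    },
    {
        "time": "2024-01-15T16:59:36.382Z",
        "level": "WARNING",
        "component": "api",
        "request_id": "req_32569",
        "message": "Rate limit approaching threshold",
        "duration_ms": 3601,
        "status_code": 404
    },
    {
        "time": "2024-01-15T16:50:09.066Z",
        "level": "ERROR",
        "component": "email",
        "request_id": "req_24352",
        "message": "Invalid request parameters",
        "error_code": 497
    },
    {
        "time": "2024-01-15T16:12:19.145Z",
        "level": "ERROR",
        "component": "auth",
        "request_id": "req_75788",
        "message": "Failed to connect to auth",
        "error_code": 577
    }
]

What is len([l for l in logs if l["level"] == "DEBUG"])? 0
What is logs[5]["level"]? "ERROR"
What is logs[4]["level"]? "ERROR"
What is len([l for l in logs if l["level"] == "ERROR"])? 3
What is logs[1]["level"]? "CRITICAL"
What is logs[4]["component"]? "email"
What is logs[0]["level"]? "ERROR"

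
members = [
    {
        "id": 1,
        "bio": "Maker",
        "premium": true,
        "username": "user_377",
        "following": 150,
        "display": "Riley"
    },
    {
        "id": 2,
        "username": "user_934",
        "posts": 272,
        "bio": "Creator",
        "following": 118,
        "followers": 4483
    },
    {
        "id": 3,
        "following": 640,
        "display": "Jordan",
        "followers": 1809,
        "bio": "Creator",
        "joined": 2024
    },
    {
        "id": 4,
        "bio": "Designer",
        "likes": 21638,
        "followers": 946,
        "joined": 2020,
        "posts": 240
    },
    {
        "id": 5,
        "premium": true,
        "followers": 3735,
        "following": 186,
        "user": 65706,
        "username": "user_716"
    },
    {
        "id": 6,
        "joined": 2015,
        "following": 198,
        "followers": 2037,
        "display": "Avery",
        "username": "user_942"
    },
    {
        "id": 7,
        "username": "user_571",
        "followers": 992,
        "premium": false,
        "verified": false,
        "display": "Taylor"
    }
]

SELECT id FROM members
[1, 2, 3, 4, 5, 6, 7]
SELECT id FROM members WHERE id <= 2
[1, 2]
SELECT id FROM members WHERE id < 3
[1, 2]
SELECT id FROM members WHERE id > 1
[2, 3, 4, 5, 6, 7]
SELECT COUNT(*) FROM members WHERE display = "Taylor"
1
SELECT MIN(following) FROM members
118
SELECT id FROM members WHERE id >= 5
[5, 6, 7]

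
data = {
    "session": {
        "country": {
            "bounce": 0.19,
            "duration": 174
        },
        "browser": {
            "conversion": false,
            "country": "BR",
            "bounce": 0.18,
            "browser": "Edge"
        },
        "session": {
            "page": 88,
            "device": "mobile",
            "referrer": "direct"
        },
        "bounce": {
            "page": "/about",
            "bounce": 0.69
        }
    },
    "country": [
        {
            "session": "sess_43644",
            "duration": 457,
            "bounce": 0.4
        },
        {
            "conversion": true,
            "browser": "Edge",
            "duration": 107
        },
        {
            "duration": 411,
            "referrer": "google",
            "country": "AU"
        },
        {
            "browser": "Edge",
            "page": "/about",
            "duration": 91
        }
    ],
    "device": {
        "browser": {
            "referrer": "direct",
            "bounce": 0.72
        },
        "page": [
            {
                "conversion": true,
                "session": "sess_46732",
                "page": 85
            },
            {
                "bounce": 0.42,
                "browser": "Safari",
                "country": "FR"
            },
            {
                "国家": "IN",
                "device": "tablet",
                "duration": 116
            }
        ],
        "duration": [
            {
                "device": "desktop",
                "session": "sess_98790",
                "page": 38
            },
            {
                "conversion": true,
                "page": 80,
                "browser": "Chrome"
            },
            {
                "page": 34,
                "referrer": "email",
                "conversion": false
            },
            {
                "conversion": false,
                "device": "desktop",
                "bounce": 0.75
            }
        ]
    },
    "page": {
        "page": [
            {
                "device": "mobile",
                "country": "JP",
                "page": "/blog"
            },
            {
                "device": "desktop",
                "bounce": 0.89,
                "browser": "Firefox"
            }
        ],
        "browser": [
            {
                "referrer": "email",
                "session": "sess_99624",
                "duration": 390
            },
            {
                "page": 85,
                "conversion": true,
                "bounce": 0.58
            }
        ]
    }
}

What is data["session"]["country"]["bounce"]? 0.19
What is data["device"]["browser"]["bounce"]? 0.72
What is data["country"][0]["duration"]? 457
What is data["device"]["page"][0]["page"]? 85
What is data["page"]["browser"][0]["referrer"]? "email"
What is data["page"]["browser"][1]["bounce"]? 0.58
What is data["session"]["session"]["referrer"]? "direct"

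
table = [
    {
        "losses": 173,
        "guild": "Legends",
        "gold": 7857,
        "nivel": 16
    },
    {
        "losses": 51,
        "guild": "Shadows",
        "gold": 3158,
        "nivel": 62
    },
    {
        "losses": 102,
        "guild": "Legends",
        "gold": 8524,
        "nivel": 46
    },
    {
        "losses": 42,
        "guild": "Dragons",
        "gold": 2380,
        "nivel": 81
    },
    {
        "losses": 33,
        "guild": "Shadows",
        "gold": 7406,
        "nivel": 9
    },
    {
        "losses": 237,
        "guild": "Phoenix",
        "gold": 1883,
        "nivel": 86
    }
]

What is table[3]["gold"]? 2380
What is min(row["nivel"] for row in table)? 9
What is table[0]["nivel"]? 16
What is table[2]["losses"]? 102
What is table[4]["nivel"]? 9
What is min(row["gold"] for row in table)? 1883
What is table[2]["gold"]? 8524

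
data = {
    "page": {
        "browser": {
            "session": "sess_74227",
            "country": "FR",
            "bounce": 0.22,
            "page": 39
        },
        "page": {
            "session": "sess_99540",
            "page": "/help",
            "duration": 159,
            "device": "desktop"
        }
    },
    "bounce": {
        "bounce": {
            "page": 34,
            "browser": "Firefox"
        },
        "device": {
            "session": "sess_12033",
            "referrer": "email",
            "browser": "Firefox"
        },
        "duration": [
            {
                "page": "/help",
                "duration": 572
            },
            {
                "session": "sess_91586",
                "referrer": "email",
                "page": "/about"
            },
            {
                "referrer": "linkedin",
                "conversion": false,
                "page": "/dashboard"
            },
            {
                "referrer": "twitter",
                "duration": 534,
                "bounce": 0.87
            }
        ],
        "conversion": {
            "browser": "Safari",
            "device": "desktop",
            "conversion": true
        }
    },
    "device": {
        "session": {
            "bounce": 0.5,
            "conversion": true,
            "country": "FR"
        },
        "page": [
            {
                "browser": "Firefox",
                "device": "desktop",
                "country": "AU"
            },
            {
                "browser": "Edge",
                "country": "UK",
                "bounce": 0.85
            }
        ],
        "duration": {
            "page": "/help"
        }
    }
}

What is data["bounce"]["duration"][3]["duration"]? 534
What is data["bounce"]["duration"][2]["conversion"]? False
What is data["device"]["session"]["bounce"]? 0.5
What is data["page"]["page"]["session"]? "sess_99540"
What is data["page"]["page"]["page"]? "/help"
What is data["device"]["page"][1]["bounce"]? 0.85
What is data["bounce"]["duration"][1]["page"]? "/about"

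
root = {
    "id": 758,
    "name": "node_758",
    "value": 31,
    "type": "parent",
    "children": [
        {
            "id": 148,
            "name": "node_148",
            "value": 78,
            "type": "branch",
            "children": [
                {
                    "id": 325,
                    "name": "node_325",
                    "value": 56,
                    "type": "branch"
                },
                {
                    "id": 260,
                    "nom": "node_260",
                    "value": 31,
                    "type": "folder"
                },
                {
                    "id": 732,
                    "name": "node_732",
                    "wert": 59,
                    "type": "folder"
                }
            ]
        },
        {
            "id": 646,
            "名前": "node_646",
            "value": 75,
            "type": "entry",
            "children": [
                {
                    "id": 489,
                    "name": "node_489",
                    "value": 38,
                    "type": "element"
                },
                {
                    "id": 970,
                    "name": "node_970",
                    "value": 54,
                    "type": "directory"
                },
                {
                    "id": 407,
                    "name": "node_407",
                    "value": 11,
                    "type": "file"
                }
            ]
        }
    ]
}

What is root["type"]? "parent"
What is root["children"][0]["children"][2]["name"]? "node_732"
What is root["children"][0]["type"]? "branch"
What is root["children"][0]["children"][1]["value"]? 31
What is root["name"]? "node_758"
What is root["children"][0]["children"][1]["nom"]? "node_260"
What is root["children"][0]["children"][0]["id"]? 325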